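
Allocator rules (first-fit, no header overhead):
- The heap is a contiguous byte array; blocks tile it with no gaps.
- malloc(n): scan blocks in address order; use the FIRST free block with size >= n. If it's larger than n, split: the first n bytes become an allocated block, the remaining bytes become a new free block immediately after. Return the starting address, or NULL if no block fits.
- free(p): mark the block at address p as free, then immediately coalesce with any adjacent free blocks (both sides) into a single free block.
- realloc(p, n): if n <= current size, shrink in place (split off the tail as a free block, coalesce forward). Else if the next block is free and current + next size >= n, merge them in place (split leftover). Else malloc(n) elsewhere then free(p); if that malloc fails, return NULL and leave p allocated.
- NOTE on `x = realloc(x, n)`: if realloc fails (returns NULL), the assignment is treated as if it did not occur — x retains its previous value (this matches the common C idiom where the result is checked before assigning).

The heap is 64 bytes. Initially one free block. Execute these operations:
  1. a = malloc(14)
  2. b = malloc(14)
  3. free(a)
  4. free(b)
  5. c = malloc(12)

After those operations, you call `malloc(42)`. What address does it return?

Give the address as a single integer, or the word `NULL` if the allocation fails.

Op 1: a = malloc(14) -> a = 0; heap: [0-13 ALLOC][14-63 FREE]
Op 2: b = malloc(14) -> b = 14; heap: [0-13 ALLOC][14-27 ALLOC][28-63 FREE]
Op 3: free(a) -> (freed a); heap: [0-13 FREE][14-27 ALLOC][28-63 FREE]
Op 4: free(b) -> (freed b); heap: [0-63 FREE]
Op 5: c = malloc(12) -> c = 0; heap: [0-11 ALLOC][12-63 FREE]
malloc(42): first-fit scan over [0-11 ALLOC][12-63 FREE] -> 12

Answer: 12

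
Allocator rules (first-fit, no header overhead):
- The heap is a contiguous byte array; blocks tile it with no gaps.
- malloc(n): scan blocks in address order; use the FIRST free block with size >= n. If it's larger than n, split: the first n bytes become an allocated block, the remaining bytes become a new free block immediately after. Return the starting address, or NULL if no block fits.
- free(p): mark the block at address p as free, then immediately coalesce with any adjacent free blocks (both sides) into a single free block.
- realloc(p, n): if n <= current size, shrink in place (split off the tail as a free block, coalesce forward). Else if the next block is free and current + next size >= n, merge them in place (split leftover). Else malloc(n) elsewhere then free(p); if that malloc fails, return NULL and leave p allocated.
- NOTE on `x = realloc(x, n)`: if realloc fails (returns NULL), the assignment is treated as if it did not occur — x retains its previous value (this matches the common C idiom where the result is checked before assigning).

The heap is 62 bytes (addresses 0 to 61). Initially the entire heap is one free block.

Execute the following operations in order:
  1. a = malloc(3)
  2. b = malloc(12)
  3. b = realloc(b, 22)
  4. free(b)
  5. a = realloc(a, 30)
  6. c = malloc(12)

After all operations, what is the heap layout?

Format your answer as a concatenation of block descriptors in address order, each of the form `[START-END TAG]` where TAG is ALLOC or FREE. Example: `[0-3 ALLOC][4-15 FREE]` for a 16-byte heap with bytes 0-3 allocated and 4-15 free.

Answer: [0-29 ALLOC][30-41 ALLOC][42-61 FREE]

Derivation:
Op 1: a = malloc(3) -> a = 0; heap: [0-2 ALLOC][3-61 FREE]
Op 2: b = malloc(12) -> b = 3; heap: [0-2 ALLOC][3-14 ALLOC][15-61 FREE]
Op 3: b = realloc(b, 22) -> b = 3; heap: [0-2 ALLOC][3-24 ALLOC][25-61 FREE]
Op 4: free(b) -> (freed b); heap: [0-2 ALLOC][3-61 FREE]
Op 5: a = realloc(a, 30) -> a = 0; heap: [0-29 ALLOC][30-61 FREE]
Op 6: c = malloc(12) -> c = 30; heap: [0-29 ALLOC][30-41 ALLOC][42-61 FREE]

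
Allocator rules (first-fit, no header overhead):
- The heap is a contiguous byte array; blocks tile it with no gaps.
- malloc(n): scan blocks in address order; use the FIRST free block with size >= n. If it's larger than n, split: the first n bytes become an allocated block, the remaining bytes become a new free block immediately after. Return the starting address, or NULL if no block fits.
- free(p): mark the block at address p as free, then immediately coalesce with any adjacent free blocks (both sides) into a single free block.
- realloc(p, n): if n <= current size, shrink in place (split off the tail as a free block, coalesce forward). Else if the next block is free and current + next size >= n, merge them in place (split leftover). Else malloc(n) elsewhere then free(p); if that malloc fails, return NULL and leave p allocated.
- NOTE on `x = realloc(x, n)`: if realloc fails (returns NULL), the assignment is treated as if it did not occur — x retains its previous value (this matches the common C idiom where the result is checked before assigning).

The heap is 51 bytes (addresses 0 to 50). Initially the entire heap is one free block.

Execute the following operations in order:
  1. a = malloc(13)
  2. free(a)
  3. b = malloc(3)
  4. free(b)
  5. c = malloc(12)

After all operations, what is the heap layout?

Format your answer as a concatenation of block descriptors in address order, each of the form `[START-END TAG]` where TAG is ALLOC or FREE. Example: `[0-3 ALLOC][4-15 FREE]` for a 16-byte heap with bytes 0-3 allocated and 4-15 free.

Answer: [0-11 ALLOC][12-50 FREE]

Derivation:
Op 1: a = malloc(13) -> a = 0; heap: [0-12 ALLOC][13-50 FREE]
Op 2: free(a) -> (freed a); heap: [0-50 FREE]
Op 3: b = malloc(3) -> b = 0; heap: [0-2 ALLOC][3-50 FREE]
Op 4: free(b) -> (freed b); heap: [0-50 FREE]
Op 5: c = malloc(12) -> c = 0; heap: [0-11 ALLOC][12-50 FREE]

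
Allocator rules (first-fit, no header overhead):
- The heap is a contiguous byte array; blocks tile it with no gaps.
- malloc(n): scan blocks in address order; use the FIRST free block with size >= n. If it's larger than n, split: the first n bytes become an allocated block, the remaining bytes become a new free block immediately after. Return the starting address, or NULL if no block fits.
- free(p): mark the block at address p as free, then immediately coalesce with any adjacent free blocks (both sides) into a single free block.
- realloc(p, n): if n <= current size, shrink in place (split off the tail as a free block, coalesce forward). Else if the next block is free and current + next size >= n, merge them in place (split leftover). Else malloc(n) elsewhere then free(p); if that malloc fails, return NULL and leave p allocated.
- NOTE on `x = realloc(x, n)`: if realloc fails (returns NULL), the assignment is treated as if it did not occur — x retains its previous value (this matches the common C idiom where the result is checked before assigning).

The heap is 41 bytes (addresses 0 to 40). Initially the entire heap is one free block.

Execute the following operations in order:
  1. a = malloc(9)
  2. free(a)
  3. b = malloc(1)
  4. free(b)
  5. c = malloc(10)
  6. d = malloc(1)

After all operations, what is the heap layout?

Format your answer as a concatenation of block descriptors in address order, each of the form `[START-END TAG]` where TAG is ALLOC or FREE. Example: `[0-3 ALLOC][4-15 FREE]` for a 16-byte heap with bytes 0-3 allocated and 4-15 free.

Answer: [0-9 ALLOC][10-10 ALLOC][11-40 FREE]

Derivation:
Op 1: a = malloc(9) -> a = 0; heap: [0-8 ALLOC][9-40 FREE]
Op 2: free(a) -> (freed a); heap: [0-40 FREE]
Op 3: b = malloc(1) -> b = 0; heap: [0-0 ALLOC][1-40 FREE]
Op 4: free(b) -> (freed b); heap: [0-40 FREE]
Op 5: c = malloc(10) -> c = 0; heap: [0-9 ALLOC][10-40 FREE]
Op 6: d = malloc(1) -> d = 10; heap: [0-9 ALLOC][10-10 ALLOC][11-40 FREE]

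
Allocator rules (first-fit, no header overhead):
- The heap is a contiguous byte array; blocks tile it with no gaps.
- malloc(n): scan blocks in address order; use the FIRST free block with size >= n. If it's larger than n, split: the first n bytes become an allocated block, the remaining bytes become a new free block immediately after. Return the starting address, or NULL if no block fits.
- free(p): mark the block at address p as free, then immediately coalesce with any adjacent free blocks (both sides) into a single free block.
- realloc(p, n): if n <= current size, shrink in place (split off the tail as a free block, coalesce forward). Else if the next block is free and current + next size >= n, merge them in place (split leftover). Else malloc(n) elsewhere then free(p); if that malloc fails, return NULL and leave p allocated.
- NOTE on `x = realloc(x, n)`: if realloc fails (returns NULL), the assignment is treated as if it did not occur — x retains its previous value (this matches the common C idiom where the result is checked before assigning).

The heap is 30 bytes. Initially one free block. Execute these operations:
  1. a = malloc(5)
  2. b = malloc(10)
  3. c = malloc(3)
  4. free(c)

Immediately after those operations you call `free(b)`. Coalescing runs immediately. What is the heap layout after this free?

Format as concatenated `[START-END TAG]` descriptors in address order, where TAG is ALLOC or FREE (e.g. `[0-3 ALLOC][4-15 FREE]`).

Answer: [0-4 ALLOC][5-29 FREE]

Derivation:
Op 1: a = malloc(5) -> a = 0; heap: [0-4 ALLOC][5-29 FREE]
Op 2: b = malloc(10) -> b = 5; heap: [0-4 ALLOC][5-14 ALLOC][15-29 FREE]
Op 3: c = malloc(3) -> c = 15; heap: [0-4 ALLOC][5-14 ALLOC][15-17 ALLOC][18-29 FREE]
Op 4: free(c) -> (freed c); heap: [0-4 ALLOC][5-14 ALLOC][15-29 FREE]
free(b): b = 5 -> block [5-14 ALLOC]; mark free, coalesce with adjacent free neighbors -> [0-4 ALLOC][5-29 FREE]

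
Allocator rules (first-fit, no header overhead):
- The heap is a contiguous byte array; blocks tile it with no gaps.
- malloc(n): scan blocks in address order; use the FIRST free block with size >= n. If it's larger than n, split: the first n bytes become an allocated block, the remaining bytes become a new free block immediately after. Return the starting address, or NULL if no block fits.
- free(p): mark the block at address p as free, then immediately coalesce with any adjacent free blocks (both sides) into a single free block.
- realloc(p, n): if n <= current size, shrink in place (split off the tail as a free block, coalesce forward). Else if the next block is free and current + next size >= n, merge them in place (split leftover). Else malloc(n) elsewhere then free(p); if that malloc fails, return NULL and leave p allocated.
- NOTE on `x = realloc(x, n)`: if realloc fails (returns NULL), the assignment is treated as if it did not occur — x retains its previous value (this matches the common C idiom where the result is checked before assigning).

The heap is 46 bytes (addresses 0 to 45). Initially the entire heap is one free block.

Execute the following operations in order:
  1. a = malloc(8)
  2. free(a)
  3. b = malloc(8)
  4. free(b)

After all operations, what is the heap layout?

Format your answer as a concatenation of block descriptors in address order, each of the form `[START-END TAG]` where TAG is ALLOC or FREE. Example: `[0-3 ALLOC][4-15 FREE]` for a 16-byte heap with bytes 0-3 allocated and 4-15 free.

Answer: [0-45 FREE]

Derivation:
Op 1: a = malloc(8) -> a = 0; heap: [0-7 ALLOC][8-45 FREE]
Op 2: free(a) -> (freed a); heap: [0-45 FREE]
Op 3: b = malloc(8) -> b = 0; heap: [0-7 ALLOC][8-45 FREE]
Op 4: free(b) -> (freed b); heap: [0-45 FREE]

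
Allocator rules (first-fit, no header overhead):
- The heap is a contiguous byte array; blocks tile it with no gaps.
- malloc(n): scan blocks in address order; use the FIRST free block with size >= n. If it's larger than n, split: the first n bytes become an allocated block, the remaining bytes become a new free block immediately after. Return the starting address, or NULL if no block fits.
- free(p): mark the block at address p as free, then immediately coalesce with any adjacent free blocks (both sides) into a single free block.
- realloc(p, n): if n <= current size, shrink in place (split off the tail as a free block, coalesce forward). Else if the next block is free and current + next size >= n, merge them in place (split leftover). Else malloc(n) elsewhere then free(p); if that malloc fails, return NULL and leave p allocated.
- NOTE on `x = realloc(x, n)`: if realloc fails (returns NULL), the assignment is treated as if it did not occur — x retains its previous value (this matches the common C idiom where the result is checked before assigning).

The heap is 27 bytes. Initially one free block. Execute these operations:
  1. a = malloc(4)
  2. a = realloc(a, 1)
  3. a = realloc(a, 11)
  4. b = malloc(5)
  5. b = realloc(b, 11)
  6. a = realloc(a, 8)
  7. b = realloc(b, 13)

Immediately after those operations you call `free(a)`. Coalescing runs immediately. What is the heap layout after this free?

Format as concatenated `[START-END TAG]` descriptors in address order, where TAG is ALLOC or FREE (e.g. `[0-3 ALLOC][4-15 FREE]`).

Op 1: a = malloc(4) -> a = 0; heap: [0-3 ALLOC][4-26 FREE]
Op 2: a = realloc(a, 1) -> a = 0; heap: [0-0 ALLOC][1-26 FREE]
Op 3: a = realloc(a, 11) -> a = 0; heap: [0-10 ALLOC][11-26 FREE]
Op 4: b = malloc(5) -> b = 11; heap: [0-10 ALLOC][11-15 ALLOC][16-26 FREE]
Op 5: b = realloc(b, 11) -> b = 11; heap: [0-10 ALLOC][11-21 ALLOC][22-26 FREE]
Op 6: a = realloc(a, 8) -> a = 0; heap: [0-7 ALLOC][8-10 FREE][11-21 ALLOC][22-26 FREE]
Op 7: b = realloc(b, 13) -> b = 11; heap: [0-7 ALLOC][8-10 FREE][11-23 ALLOC][24-26 FREE]
free(a): a = 0 -> block [0-7 ALLOC]; mark free, coalesce with adjacent free neighbors -> [0-10 FREE][11-23 ALLOC][24-26 FREE]

Answer: [0-10 FREE][11-23 ALLOC][24-26 FREE]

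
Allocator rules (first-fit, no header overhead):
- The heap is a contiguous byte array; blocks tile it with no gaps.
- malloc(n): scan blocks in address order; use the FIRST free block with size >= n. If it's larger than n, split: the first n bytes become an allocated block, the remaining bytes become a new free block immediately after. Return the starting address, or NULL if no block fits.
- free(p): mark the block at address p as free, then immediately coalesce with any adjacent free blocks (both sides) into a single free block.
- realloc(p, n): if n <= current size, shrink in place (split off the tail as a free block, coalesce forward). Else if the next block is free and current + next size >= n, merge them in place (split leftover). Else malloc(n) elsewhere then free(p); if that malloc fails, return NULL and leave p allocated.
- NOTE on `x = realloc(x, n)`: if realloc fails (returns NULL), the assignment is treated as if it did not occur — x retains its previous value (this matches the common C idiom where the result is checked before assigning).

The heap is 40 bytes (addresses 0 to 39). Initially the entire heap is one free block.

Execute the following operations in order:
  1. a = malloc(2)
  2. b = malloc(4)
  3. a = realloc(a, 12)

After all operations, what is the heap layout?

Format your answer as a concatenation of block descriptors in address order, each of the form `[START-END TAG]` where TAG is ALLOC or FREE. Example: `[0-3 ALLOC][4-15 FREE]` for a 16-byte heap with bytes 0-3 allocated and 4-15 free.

Answer: [0-1 FREE][2-5 ALLOC][6-17 ALLOC][18-39 FREE]

Derivation:
Op 1: a = malloc(2) -> a = 0; heap: [0-1 ALLOC][2-39 FREE]
Op 2: b = malloc(4) -> b = 2; heap: [0-1 ALLOC][2-5 ALLOC][6-39 FREE]
Op 3: a = realloc(a, 12) -> a = 6; heap: [0-1 FREE][2-5 ALLOC][6-17 ALLOC][18-39 FREE]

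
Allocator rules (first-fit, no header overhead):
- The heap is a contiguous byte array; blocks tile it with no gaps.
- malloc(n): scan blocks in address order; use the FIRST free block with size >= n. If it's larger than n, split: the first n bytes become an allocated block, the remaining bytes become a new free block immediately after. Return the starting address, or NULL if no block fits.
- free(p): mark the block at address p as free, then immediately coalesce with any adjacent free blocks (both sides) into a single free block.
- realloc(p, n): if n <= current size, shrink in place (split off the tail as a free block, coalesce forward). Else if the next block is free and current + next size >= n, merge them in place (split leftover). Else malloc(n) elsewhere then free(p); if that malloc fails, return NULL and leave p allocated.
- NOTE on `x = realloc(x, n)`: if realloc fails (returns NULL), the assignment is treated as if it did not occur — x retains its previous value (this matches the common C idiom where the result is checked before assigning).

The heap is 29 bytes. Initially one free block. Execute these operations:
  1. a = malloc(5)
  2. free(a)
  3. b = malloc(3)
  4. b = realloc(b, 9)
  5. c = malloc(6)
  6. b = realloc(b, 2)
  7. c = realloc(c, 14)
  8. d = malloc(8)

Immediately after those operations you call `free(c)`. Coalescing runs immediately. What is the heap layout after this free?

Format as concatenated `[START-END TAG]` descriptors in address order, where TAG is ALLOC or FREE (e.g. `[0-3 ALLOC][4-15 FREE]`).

Op 1: a = malloc(5) -> a = 0; heap: [0-4 ALLOC][5-28 FREE]
Op 2: free(a) -> (freed a); heap: [0-28 FREE]
Op 3: b = malloc(3) -> b = 0; heap: [0-2 ALLOC][3-28 FREE]
Op 4: b = realloc(b, 9) -> b = 0; heap: [0-8 ALLOC][9-28 FREE]
Op 5: c = malloc(6) -> c = 9; heap: [0-8 ALLOC][9-14 ALLOC][15-28 FREE]
Op 6: b = realloc(b, 2) -> b = 0; heap: [0-1 ALLOC][2-8 FREE][9-14 ALLOC][15-28 FREE]
Op 7: c = realloc(c, 14) -> c = 9; heap: [0-1 ALLOC][2-8 FREE][9-22 ALLOC][23-28 FREE]
Op 8: d = malloc(8) -> d = NULL; heap: [0-1 ALLOC][2-8 FREE][9-22 ALLOC][23-28 FREE]
free(c): c = 9 -> block [9-22 ALLOC]; mark free, coalesce with adjacent free neighbors -> [0-1 ALLOC][2-28 FREE]

Answer: [0-1 ALLOC][2-28 FREE]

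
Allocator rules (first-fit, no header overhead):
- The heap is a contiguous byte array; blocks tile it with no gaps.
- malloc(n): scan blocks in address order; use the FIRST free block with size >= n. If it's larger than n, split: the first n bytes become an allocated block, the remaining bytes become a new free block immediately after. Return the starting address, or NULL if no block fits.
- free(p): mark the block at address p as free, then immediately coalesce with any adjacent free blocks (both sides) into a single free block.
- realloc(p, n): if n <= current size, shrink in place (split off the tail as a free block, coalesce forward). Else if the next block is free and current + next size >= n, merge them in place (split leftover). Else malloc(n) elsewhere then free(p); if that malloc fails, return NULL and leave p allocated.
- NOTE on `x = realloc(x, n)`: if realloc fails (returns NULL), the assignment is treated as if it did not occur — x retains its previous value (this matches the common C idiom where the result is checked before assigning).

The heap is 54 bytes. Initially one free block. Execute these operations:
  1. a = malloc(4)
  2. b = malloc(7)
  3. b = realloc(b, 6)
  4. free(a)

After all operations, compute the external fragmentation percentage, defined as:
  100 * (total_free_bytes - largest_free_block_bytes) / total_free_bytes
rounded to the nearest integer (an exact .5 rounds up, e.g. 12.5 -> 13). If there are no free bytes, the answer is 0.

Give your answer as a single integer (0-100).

Answer: 8

Derivation:
Op 1: a = malloc(4) -> a = 0; heap: [0-3 ALLOC][4-53 FREE]
Op 2: b = malloc(7) -> b = 4; heap: [0-3 ALLOC][4-10 ALLOC][11-53 FREE]
Op 3: b = realloc(b, 6) -> b = 4; heap: [0-3 ALLOC][4-9 ALLOC][10-53 FREE]
Op 4: free(a) -> (freed a); heap: [0-3 FREE][4-9 ALLOC][10-53 FREE]
Free blocks: [4 44] total_free=48 largest=44 -> 100*(48-44)/48 = 400/48 ≈ 8.333 -> rounds to 8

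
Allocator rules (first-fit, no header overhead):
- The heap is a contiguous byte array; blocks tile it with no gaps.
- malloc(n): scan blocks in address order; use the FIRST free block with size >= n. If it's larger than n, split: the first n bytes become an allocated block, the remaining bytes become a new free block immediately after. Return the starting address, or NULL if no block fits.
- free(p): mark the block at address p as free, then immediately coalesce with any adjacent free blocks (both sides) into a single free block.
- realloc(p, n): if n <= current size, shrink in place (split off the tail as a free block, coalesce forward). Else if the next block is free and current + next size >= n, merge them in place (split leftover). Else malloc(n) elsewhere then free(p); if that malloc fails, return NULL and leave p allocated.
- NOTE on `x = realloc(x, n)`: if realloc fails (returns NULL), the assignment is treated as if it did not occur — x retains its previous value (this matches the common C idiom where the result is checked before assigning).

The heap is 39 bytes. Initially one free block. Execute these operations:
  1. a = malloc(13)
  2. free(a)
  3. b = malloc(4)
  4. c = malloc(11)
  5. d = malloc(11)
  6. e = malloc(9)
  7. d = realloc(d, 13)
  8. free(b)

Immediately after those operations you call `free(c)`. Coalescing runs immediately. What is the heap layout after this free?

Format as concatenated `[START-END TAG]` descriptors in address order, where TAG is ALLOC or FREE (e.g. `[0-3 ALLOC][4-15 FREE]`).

Answer: [0-14 FREE][15-25 ALLOC][26-34 ALLOC][35-38 FREE]

Derivation:
Op 1: a = malloc(13) -> a = 0; heap: [0-12 ALLOC][13-38 FREE]
Op 2: free(a) -> (freed a); heap: [0-38 FREE]
Op 3: b = malloc(4) -> b = 0; heap: [0-3 ALLOC][4-38 FREE]
Op 4: c = malloc(11) -> c = 4; heap: [0-3 ALLOC][4-14 ALLOC][15-38 FREE]
Op 5: d = malloc(11) -> d = 15; heap: [0-3 ALLOC][4-14 ALLOC][15-25 ALLOC][26-38 FREE]
Op 6: e = malloc(9) -> e = 26; heap: [0-3 ALLOC][4-14 ALLOC][15-25 ALLOC][26-34 ALLOC][35-38 FREE]
Op 7: d = realloc(d, 13) -> NULL (d unchanged); heap: [0-3 ALLOC][4-14 ALLOC][15-25 ALLOC][26-34 ALLOC][35-38 FREE]
Op 8: free(b) -> (freed b); heap: [0-3 FREE][4-14 ALLOC][15-25 ALLOC][26-34 ALLOC][35-38 FREE]
free(c): c = 4 -> block [4-14 ALLOC]; mark free, coalesce with adjacent free neighbors -> [0-14 FREE][15-25 ALLOC][26-34 ALLOC][35-38 FREE]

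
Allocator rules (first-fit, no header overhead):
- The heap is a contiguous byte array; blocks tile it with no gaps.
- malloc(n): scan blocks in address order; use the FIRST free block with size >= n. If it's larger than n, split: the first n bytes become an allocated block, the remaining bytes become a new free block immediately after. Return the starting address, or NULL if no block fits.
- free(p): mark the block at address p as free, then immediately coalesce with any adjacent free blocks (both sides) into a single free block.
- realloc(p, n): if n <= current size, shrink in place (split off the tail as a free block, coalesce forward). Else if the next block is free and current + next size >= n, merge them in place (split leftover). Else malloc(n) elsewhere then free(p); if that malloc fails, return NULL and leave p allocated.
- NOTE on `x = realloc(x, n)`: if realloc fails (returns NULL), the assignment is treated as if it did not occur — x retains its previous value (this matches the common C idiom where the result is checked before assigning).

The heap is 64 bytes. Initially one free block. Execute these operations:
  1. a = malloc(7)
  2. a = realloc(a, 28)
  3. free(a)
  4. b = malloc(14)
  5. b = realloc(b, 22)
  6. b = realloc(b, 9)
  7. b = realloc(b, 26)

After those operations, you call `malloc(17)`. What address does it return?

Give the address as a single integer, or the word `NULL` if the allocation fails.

Answer: 26

Derivation:
Op 1: a = malloc(7) -> a = 0; heap: [0-6 ALLOC][7-63 FREE]
Op 2: a = realloc(a, 28) -> a = 0; heap: [0-27 ALLOC][28-63 FREE]
Op 3: free(a) -> (freed a); heap: [0-63 FREE]
Op 4: b = malloc(14) -> b = 0; heap: [0-13 ALLOC][14-63 FREE]
Op 5: b = realloc(b, 22) -> b = 0; heap: [0-21 ALLOC][22-63 FREE]
Op 6: b = realloc(b, 9) -> b = 0; heap: [0-8 ALLOC][9-63 FREE]
Op 7: b = realloc(b, 26) -> b = 0; heap: [0-25 ALLOC][26-63 FREE]
malloc(17): first-fit scan over [0-25 ALLOC][26-63 FREE] -> 26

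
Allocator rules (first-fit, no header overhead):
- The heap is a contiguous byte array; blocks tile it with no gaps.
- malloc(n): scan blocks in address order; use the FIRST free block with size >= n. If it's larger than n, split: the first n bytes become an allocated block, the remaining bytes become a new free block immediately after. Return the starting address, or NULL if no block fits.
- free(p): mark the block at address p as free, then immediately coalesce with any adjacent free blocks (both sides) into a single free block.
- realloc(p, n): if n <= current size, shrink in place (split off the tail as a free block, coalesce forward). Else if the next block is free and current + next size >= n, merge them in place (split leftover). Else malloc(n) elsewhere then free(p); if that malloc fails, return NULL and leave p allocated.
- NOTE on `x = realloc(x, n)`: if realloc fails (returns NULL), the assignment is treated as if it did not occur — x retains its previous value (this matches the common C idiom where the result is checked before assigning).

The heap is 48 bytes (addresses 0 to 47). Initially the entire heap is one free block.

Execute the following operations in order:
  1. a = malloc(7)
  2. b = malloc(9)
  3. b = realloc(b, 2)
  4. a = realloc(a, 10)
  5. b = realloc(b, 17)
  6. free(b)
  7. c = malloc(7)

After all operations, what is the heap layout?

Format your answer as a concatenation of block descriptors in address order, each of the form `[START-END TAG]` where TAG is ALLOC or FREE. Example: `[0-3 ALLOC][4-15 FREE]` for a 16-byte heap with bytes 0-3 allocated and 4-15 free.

Op 1: a = malloc(7) -> a = 0; heap: [0-6 ALLOC][7-47 FREE]
Op 2: b = malloc(9) -> b = 7; heap: [0-6 ALLOC][7-15 ALLOC][16-47 FREE]
Op 3: b = realloc(b, 2) -> b = 7; heap: [0-6 ALLOC][7-8 ALLOC][9-47 FREE]
Op 4: a = realloc(a, 10) -> a = 9; heap: [0-6 FREE][7-8 ALLOC][9-18 ALLOC][19-47 FREE]
Op 5: b = realloc(b, 17) -> b = 19; heap: [0-8 FREE][9-18 ALLOC][19-35 ALLOC][36-47 FREE]
Op 6: free(b) -> (freed b); heap: [0-8 FREE][9-18 ALLOC][19-47 FREE]
Op 7: c = malloc(7) -> c = 0; heap: [0-6 ALLOC][7-8 FREE][9-18 ALLOC][19-47 FREE]

Answer: [0-6 ALLOC][7-8 FREE][9-18 ALLOC][19-47 FREE]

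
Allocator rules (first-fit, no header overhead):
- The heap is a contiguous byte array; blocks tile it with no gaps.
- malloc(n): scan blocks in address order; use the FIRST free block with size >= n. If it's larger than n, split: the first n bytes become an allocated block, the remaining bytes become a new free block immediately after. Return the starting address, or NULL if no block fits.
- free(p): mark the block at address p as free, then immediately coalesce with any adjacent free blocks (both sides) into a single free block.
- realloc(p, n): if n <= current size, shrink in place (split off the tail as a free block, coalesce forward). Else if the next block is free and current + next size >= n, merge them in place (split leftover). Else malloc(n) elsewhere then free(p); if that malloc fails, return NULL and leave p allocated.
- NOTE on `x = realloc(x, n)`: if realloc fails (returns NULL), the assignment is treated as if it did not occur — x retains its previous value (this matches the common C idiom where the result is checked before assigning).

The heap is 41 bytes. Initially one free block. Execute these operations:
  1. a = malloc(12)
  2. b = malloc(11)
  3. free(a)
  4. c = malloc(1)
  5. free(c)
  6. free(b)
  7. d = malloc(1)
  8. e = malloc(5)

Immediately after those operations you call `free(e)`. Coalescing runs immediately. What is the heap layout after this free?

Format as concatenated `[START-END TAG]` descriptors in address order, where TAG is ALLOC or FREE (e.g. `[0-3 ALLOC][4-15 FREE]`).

Answer: [0-0 ALLOC][1-40 FREE]

Derivation:
Op 1: a = malloc(12) -> a = 0; heap: [0-11 ALLOC][12-40 FREE]
Op 2: b = malloc(11) -> b = 12; heap: [0-11 ALLOC][12-22 ALLOC][23-40 FREE]
Op 3: free(a) -> (freed a); heap: [0-11 FREE][12-22 ALLOC][23-40 FREE]
Op 4: c = malloc(1) -> c = 0; heap: [0-0 ALLOC][1-11 FREE][12-22 ALLOC][23-40 FREE]
Op 5: free(c) -> (freed c); heap: [0-11 FREE][12-22 ALLOC][23-40 FREE]
Op 6: free(b) -> (freed b); heap: [0-40 FREE]
Op 7: d = malloc(1) -> d = 0; heap: [0-0 ALLOC][1-40 FREE]
Op 8: e = malloc(5) -> e = 1; heap: [0-0 ALLOC][1-5 ALLOC][6-40 FREE]
free(e): e = 1 -> block [1-5 ALLOC]; mark free, coalesce with adjacent free neighbors -> [0-0 ALLOC][1-40 FREE]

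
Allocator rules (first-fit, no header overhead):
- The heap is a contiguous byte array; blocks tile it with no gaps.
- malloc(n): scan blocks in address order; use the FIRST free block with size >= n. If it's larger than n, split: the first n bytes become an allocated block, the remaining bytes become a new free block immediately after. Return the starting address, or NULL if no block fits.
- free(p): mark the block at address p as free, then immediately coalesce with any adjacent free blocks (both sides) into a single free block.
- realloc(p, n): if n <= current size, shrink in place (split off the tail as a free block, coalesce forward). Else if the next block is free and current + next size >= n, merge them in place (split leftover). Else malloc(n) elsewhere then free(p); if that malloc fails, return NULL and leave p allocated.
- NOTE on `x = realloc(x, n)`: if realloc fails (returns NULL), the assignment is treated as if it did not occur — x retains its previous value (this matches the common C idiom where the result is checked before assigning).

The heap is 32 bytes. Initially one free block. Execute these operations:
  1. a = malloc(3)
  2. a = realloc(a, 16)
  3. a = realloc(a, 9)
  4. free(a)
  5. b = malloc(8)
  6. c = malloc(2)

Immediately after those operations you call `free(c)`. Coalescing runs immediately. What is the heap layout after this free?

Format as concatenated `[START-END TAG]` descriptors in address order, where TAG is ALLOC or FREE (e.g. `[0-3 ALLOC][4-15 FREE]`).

Answer: [0-7 ALLOC][8-31 FREE]

Derivation:
Op 1: a = malloc(3) -> a = 0; heap: [0-2 ALLOC][3-31 FREE]
Op 2: a = realloc(a, 16) -> a = 0; heap: [0-15 ALLOC][16-31 FREE]
Op 3: a = realloc(a, 9) -> a = 0; heap: [0-8 ALLOC][9-31 FREE]
Op 4: free(a) -> (freed a); heap: [0-31 FREE]
Op 5: b = malloc(8) -> b = 0; heap: [0-7 ALLOC][8-31 FREE]
Op 6: c = malloc(2) -> c = 8; heap: [0-7 ALLOC][8-9 ALLOC][10-31 FREE]
free(c): c = 8 -> block [8-9 ALLOC]; mark free, coalesce with adjacent free neighbors -> [0-7 ALLOC][8-31 FREE]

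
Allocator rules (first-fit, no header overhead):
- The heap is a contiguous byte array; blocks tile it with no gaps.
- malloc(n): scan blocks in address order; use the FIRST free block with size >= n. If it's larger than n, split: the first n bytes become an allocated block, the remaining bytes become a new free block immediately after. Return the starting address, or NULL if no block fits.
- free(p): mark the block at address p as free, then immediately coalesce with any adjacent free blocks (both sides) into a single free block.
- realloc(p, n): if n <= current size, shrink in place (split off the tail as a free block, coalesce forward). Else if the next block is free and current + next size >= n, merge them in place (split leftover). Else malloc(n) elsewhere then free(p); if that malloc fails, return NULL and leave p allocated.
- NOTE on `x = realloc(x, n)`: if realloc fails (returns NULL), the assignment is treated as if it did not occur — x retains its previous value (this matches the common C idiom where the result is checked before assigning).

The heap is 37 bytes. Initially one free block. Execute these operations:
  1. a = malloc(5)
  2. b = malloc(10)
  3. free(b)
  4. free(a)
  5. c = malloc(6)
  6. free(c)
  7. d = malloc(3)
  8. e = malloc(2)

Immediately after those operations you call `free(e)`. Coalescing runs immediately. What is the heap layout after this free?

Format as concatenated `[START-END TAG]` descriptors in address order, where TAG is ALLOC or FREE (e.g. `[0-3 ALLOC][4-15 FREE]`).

Answer: [0-2 ALLOC][3-36 FREE]

Derivation:
Op 1: a = malloc(5) -> a = 0; heap: [0-4 ALLOC][5-36 FREE]
Op 2: b = malloc(10) -> b = 5; heap: [0-4 ALLOC][5-14 ALLOC][15-36 FREE]
Op 3: free(b) -> (freed b); heap: [0-4 ALLOC][5-36 FREE]
Op 4: free(a) -> (freed a); heap: [0-36 FREE]
Op 5: c = malloc(6) -> c = 0; heap: [0-5 ALLOC][6-36 FREE]
Op 6: free(c) -> (freed c); heap: [0-36 FREE]
Op 7: d = malloc(3) -> d = 0; heap: [0-2 ALLOC][3-36 FREE]
Op 8: e = malloc(2) -> e = 3; heap: [0-2 ALLOC][3-4 ALLOC][5-36 FREE]
free(e): e = 3 -> block [3-4 ALLOC]; mark free, coalesce with adjacent free neighbors -> [0-2 ALLOC][3-36 FREE]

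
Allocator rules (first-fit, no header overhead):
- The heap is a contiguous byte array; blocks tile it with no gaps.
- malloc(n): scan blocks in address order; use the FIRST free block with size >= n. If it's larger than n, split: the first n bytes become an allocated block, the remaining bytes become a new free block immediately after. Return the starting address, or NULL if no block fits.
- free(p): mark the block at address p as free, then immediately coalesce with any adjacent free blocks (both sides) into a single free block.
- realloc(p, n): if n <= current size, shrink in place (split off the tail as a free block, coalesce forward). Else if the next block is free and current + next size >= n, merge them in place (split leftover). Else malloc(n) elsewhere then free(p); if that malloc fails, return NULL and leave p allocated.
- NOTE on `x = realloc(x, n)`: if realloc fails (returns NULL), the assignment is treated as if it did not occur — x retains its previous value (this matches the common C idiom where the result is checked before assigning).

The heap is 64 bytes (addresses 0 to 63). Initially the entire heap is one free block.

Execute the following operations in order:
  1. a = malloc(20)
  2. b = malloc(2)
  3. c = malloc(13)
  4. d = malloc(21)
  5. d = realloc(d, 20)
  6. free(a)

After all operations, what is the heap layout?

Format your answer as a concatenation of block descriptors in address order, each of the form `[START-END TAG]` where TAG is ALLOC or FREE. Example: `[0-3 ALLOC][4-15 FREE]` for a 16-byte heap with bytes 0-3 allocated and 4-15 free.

Answer: [0-19 FREE][20-21 ALLOC][22-34 ALLOC][35-54 ALLOC][55-63 FREE]

Derivation:
Op 1: a = malloc(20) -> a = 0; heap: [0-19 ALLOC][20-63 FREE]
Op 2: b = malloc(2) -> b = 20; heap: [0-19 ALLOC][20-21 ALLOC][22-63 FREE]
Op 3: c = malloc(13) -> c = 22; heap: [0-19 ALLOC][20-21 ALLOC][22-34 ALLOC][35-63 FREE]
Op 4: d = malloc(21) -> d = 35; heap: [0-19 ALLOC][20-21 ALLOC][22-34 ALLOC][35-55 ALLOC][56-63 FREE]
Op 5: d = realloc(d, 20) -> d = 35; heap: [0-19 ALLOC][20-21 ALLOC][22-34 ALLOC][35-54 ALLOC][55-63 FREE]
Op 6: free(a) -> (freed a); heap: [0-19 FREE][20-21 ALLOC][22-34 ALLOC][35-54 ALLOC][55-63 FREE]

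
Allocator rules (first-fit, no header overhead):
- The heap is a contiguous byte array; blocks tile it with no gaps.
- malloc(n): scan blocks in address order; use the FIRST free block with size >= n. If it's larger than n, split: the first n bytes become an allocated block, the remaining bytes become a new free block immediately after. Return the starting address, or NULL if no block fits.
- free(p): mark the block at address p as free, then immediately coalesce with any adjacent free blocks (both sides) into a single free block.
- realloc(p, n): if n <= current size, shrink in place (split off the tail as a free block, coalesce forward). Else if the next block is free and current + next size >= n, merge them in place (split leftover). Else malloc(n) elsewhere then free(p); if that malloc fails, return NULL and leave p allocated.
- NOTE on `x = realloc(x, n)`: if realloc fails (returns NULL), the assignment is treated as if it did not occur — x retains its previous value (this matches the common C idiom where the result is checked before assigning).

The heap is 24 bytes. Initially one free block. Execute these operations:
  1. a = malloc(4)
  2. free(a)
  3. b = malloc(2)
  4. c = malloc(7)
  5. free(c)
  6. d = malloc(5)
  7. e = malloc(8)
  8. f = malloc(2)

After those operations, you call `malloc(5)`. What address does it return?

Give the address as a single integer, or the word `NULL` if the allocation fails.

Answer: 17

Derivation:
Op 1: a = malloc(4) -> a = 0; heap: [0-3 ALLOC][4-23 FREE]
Op 2: free(a) -> (freed a); heap: [0-23 FREE]
Op 3: b = malloc(2) -> b = 0; heap: [0-1 ALLOC][2-23 FREE]
Op 4: c = malloc(7) -> c = 2; heap: [0-1 ALLOC][2-8 ALLOC][9-23 FREE]
Op 5: free(c) -> (freed c); heap: [0-1 ALLOC][2-23 FREE]
Op 6: d = malloc(5) -> d = 2; heap: [0-1 ALLOC][2-6 ALLOC][7-23 FREE]
Op 7: e = malloc(8) -> e = 7; heap: [0-1 ALLOC][2-6 ALLOC][7-14 ALLOC][15-23 FREE]
Op 8: f = malloc(2) -> f = 15; heap: [0-1 ALLOC][2-6 ALLOC][7-14 ALLOC][15-16 ALLOC][17-23 FREE]
malloc(5): first-fit scan over [0-1 ALLOC][2-6 ALLOC][7-14 ALLOC][15-16 ALLOC][17-23 FREE] -> 17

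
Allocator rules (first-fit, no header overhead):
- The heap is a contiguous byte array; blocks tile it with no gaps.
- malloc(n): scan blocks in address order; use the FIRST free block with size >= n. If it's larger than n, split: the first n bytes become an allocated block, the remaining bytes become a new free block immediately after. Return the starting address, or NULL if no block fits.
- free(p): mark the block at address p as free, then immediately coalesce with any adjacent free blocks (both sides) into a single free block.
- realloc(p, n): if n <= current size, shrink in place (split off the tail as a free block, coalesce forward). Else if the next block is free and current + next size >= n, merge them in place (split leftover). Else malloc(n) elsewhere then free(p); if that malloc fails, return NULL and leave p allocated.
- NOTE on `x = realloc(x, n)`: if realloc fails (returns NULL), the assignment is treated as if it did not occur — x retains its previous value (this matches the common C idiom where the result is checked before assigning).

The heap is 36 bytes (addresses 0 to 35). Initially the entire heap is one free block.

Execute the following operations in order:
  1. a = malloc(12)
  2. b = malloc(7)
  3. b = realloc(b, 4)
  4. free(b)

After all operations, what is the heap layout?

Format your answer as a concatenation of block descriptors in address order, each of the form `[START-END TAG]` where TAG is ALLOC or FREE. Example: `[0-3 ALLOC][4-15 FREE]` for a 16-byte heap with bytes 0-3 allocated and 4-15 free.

Op 1: a = malloc(12) -> a = 0; heap: [0-11 ALLOC][12-35 FREE]
Op 2: b = malloc(7) -> b = 12; heap: [0-11 ALLOC][12-18 ALLOC][19-35 FREE]
Op 3: b = realloc(b, 4) -> b = 12; heap: [0-11 ALLOC][12-15 ALLOC][16-35 FREE]
Op 4: free(b) -> (freed b); heap: [0-11 ALLOC][12-35 FREE]

Answer: [0-11 ALLOC][12-35 FREE]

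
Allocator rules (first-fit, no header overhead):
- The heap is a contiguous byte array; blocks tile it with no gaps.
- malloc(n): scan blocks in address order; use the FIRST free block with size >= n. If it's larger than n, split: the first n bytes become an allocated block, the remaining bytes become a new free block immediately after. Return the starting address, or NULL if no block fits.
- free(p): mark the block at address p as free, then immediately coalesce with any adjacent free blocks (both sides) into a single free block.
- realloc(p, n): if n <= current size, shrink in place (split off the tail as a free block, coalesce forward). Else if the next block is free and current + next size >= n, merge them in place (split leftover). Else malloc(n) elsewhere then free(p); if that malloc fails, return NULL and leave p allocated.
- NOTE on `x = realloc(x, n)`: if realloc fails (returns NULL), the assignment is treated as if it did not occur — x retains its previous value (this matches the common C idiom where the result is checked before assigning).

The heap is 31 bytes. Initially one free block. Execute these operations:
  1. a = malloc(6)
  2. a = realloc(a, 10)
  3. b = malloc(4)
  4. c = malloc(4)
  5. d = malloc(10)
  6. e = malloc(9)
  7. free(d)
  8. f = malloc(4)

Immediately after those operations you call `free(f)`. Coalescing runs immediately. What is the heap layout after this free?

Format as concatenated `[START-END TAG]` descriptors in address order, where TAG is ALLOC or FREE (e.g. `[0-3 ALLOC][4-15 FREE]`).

Op 1: a = malloc(6) -> a = 0; heap: [0-5 ALLOC][6-30 FREE]
Op 2: a = realloc(a, 10) -> a = 0; heap: [0-9 ALLOC][10-30 FREE]
Op 3: b = malloc(4) -> b = 10; heap: [0-9 ALLOC][10-13 ALLOC][14-30 FREE]
Op 4: c = malloc(4) -> c = 14; heap: [0-9 ALLOC][10-13 ALLOC][14-17 ALLOC][18-30 FREE]
Op 5: d = malloc(10) -> d = 18; heap: [0-9 ALLOC][10-13 ALLOC][14-17 ALLOC][18-27 ALLOC][28-30 FREE]
Op 6: e = malloc(9) -> e = NULL; heap: [0-9 ALLOC][10-13 ALLOC][14-17 ALLOC][18-27 ALLOC][28-30 FREE]
Op 7: free(d) -> (freed d); heap: [0-9 ALLOC][10-13 ALLOC][14-17 ALLOC][18-30 FREE]
Op 8: f = malloc(4) -> f = 18; heap: [0-9 ALLOC][10-13 ALLOC][14-17 ALLOC][18-21 ALLOC][22-30 FREE]
free(f): f = 18 -> block [18-21 ALLOC]; mark free, coalesce with adjacent free neighbors -> [0-9 ALLOC][10-13 ALLOC][14-17 ALLOC][18-30 FREE]

Answer: [0-9 ALLOC][10-13 ALLOC][14-17 ALLOC][18-30 FREE]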